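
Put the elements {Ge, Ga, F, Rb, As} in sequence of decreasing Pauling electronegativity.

EN rises left→right (higher Z_eff, smaller atoms) and falls top→bottom (larger, more shielded atoms).
Here both period and group differ, so the two effects have to be weighed against each other.
Ga > Rb: relative to Rb, both the across-period and down-group shifts push Ga's electronegativity up.
Ge > Ga: both are in period 4; the period trend gives Ge the larger value.
As > Ge: As lies to the right of Ge in period 4, so the across-period effect alone puts As higher.
F > As: relative to As, both the across-period and down-group shifts push F's electronegativity up.
Tabulated electronegativity (Pauling): F 3.98, Ga 1.81, Ge 2.01, As 2.18, Rb 0.82.
So from highest to lowest: F > As > Ge > Ga > Rb.

F > As > Ge > Ga > Rb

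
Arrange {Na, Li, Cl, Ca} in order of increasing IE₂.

After 1 electron has been removed, what remains? Na⁺ is the bare [Ne] core; Li⁺ is the bare [He] core; Cl⁺ still has 6 valence electrons; Ca⁺ still has 1 valence electron.
Breaking into a closed-shell core is much more expensive than removing a leftover valence electron — Na and Li have the largest IE_2 here.
Valence configurations: Cl⁺ [Ne]3s²3p⁴, Ca⁺ [Ar]4s¹.
Approximate IE_2 values (kJ/mol): Na 4562, Li 7298, Cl 2298, Ca 1145.
Overall IE_2 order: Ca < Cl < Na < Li.

Ca, Cl, Na, Li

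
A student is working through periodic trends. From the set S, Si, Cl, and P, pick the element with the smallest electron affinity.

Adding an electron releases more energy for atoms nearer the top right (short of the noble gases).
All lie in period 3; the across-period trend (electron affinity increases left to right) applies, with the exception below.
Note the exception: Si has a higher electron affinity than P, contrary to the simple trend — adding an electron to P's half-filled 3p³ is unfavourable, so Si (3p²) has the more exothermic EA.
For reference (kJ/mol): Si 134, P 72, S 200, Cl 349.
The smallest electron affinity among these belongs to P.

P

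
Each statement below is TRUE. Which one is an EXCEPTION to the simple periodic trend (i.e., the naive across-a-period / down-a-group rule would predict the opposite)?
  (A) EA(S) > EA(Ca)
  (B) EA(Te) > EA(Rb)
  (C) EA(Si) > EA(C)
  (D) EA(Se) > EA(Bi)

(C)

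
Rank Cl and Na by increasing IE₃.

Cl < Na

IE_3 is the cost of taking one more electron from the +2 cation: Cl²⁺ still has 5 valence electrons; Na²⁺ is already 1 electron into the core.
Breaking into a closed-shell core is much more expensive than removing a leftover valence electron — Na has the largest IE_3 here.
The numbers (kJ/mol): Cl 3822, Na 6910.
Hence IE_3: Cl < Na.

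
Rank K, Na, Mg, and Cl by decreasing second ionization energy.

Na, K, Cl, Mg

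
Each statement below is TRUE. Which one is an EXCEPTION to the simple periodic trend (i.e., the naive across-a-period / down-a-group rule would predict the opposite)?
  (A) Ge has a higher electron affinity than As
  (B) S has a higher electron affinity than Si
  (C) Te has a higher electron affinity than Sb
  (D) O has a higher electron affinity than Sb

(A)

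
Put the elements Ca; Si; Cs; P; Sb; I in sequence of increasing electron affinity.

Ca, Cs, P, Sb, Si, I

Si is in period 3, group 14; P is in period 3, group 15; Ca is in period 4, group 2; Sb is in period 5, group 15; I is in period 5, group 17; Cs is in period 6, group 1.
Adding an electron releases more energy for atoms nearer the top right (short of the noble gases).
Here both period and group differ, so the two effects have to be weighed against each other.
Cs > Ca: this pair runs against the simple trend — see the exception note.
P > Cs: both effects reinforce here, so P is clearly the higher of the two.
Sb > P: this pair runs against the simple trend — see the exception note.
Si > Sb: the two effects oppose for this pair; the down-group effect wins (134 vs 103 kJ/mol).
I > Si: the two effects oppose for this pair; the across-period effect wins (295 vs 134 kJ/mol).
Note the exception: Cs has a higher electron affinity than Ca, contrary to the simple trend — adding an electron to Ca (ns²) has to open a new, higher-energy np subshell, which is unfavourable.
Note the exception: Sb has a higher electron affinity than P, contrary to the simple trend — both are half-filled np³, but the pairing/repulsion penalty for the added electron shrinks as the p orbitals become larger and more diffuse down the group, and for Sb that outweighs the weaker nuclear attraction.
Note the exception: Si has a higher electron affinity than P, contrary to the simple trend — adding an electron to P's half-filled 3p³ is unfavourable, so Si (3p²) has the more exothermic EA.
For reference (kJ/mol): Si 134, P 72, Ca 2, Sb 103, I 295, Cs 46.
So from lowest to highest: Ca < Cs < P < Sb < Si < I.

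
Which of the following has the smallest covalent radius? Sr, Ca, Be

Radius decreases left→right (rising Z_eff, same n) and increases top→bottom (higher n).
All are in group 2, so atomic radius increases down the group.
The smallest covalent radius among these belongs to Be.

Be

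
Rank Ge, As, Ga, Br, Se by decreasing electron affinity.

Br, Se, Ge, As, Ga

Atoms with high Z_eff and room in the valence shell (especially the halogens) have the most exothermic electron affinities.
All lie in period 4; the across-period trend (electron affinity increases left to right) applies, with the exception below.
Note the exception: Ge has a higher electron affinity than As, contrary to the simple trend — adding an electron to As's half-filled 4p³ is unfavourable, so Ge (4p²) has the more exothermic EA.
Tabulated electron affinity (kJ/mol): Ga 29, Ge 119, As 78, Se 195, Br 325.
So from highest to lowest: Br > Se > Ge > As > Ga.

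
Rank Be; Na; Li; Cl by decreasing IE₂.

Li, Na, Cl, Be

The second ionization energy removes an electron from the +1 ion. For each element: Be⁺ still has 1 valence electron; Na⁺ is the bare [Ne] core; Li⁺ is the bare [He] core; Cl⁺ still has 6 valence electrons.
Core electrons are held far more tightly than valence electrons, so Na and Li top the IE_2 order.
Valence configurations: Be⁺ [He]2s¹, Cl⁺ [Ne]3s²3p⁴.
Approximate IE_2 values (kJ/mol): Be 1757, Na 4562, Li 7298, Cl 2298.
Putting it together, IE_2: Be < Cl < Na < Li.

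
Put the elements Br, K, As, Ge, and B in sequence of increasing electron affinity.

B < K < As < Ge < Br

B is in period 2, group 13; K is in period 4, group 1; Ge is in period 4, group 14; As is in period 4, group 15; Br is in period 4, group 17.
Electron affinity generally becomes more exothermic across a period toward the halogens and less exothermic down a group.
Neither a single period nor a single group — weigh both effects.
K > B: this pair runs against the simple trend — see the exception note.
As > K: both are in period 4; the period trend gives As the larger value.
Ge > As: this pair runs against the simple trend — see the exception note.
Br > Ge: Br lies to the right of Ge in period 4, so the across-period effect alone puts Br higher.
Note the exception: K has a higher electron affinity than B, contrary to the simple trend — B's ns²np¹ configuration gives only a small electron affinity — the sparsely filled np subshell binds an added electron weakly.
Note the exception: Ge has a higher electron affinity than As, contrary to the simple trend — adding an electron to As's half-filled 4p³ is unfavourable, so Ge (4p²) has the more exothermic EA.
Approximate values (kJ/mol): B 27, K 48, Ge 119, As 78, Br 325.
So from lowest to highest: B < K < As < Ge < Br.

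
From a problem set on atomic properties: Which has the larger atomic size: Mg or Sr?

Mg is in period 3, group 2; Sr is in period 5, group 2.
Radius decreases left→right (rising Z_eff, same n) and increases top→bottom (higher n).
All are in group 2, so atomic radius increases down the group.
So Sr has the larger atomic size (Sr > Mg).

Sr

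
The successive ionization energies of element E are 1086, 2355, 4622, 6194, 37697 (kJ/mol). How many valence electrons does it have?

Look for the largest jump between consecutive ionization energies: IE5/IE4 ≈ 6.1, far larger than any earlier ratio.
That jump marks the point where a core electron is being removed. So the atom has 4 valence electrons.

4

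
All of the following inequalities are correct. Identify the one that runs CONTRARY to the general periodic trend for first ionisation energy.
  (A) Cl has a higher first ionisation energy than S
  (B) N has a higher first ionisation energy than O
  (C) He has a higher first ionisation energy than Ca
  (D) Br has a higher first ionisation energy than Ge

(B)

The general trend: first ionisation energy increases across a period and decreases down a group.
(A) Cl (period 3, group 17) vs S (period 3, group 16): the stated order agrees with the simple trend.
(B) N (period 2, group 15) vs O (period 2, group 16): the stated order contradicts the simple trend.
(C) He (period 1, group 18) vs Ca (period 4, group 2): the stated order agrees with the simple trend.
(D) Br (period 4, group 17) vs Ge (period 4, group 14): the stated order agrees with the simple trend.
The exception is (B): pairing an electron in O's 2p⁴ costs repulsion energy, so O ionizes more easily than half-filled N (2p³).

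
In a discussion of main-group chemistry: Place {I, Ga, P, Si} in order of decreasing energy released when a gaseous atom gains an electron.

Si is in period 3, group 14; P is in period 3, group 15; Ga is in period 4, group 13; I is in period 5, group 17.
EA tends to increase across a period and decrease down a group, though the pattern is less regular than for IE or radius.
Here both period and group differ, so the two effects have to be weighed against each other.
P > Ga: relative to Ga, both the across-period and down-group shifts push P's electron affinity up.
Si > P: this pair runs against the simple trend — see the exception note.
I > Si: the two effects oppose for this pair; the across-period effect wins (295 vs 134 kJ/mol).
Note the exception: Si has a higher electron affinity than P, contrary to the simple trend — adding an electron to P's half-filled 3p³ is unfavourable, so Si (3p²) has the more exothermic EA.
Tabulated electron affinity (kJ/mol): Si 134, P 72, Ga 29, I 295.
So from highest to lowest: I > Si > P > Ga.

I > Si > P > Ga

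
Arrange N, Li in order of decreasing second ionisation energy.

Li > N

IE_2 is the cost of taking one more electron from the +1 cation: N⁺ still has 4 valence electrons; Li⁺ is the bare [He] core.
Pulling an electron out of a noble-gas core costs far more than removing a remaining valence electron, so Li sits at the high end of IE_2.
The numbers (kJ/mol): N 2856, Li 7298.
Hence IE_2: N < Li.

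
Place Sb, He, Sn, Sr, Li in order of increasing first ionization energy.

Li < Sr < Sn < Sb < He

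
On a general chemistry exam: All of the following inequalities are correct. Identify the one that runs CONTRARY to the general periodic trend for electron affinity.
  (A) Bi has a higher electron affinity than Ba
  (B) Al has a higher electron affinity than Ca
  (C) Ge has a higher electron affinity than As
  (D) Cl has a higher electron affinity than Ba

(C)

The general trend: electron affinity increases across a period and decreases down a group.
(A) Bi (period 6, group 15) vs Ba (period 6, group 2): the stated order agrees with the simple trend.
(B) Al (period 3, group 13) vs Ca (period 4, group 2): the stated order agrees with the simple trend.
(C) Ge (period 4, group 14) vs As (period 4, group 15): the stated order contradicts the simple trend.
(D) Cl (period 3, group 17) vs Ba (period 6, group 2): the stated order agrees with the simple trend.
The exception is (C): adding an electron to As's half-filled 4p³ is unfavourable, so Ge (4p²) has the more exothermic EA.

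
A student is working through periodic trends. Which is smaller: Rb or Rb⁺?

Rb⁺

Forming Rb⁺ removes 1 electron from Rb. Fewer electrons for the same nuclear charge means less shielding and a higher Z_eff on the remaining electrons, and for main-group metals the entire outer shell is lost.
A cation is smaller than its parent atom: Rb⁺ < Rb.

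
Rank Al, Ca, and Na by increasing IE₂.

IE_2 is the cost of taking one more electron from the +1 cation: Al⁺ still has 2 valence electrons; Ca⁺ still has 1 valence electron; Na⁺ is the bare [Ne] core.
Breaking into a closed-shell core is much more expensive than removing a leftover valence electron — Na has the largest IE_2 here.
Valence configurations: Al⁺ [Ne]3s², Ca⁺ [Ar]4s¹.
Tabulated IE_2 (kJ/mol): Al 1817, Ca 1145, Na 4562.
Putting it together, IE_2: Ca < Al < Na.

Ca < Al < Na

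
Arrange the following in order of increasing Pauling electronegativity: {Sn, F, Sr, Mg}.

F is in period 2, group 17; Mg is in period 3, group 2; Sr is in period 5, group 2; Sn is in period 5, group 14.
Atoms toward the upper right of the periodic table pull bonding electrons most strongly.
Here both period and group differ, so the two effects have to be weighed against each other.
Mg > Sr: Mg sits above Sr in group 2, so the down-group effect alone puts Mg higher.
Sn > Mg: the two effects oppose for this pair; the across-period effect wins (1.96 vs 1.31).
F > Sn: both effects reinforce here, so F is clearly the higher of the two.
Approximate values (Pauling): F 3.98, Mg 1.31, Sr 0.95, Sn 1.96.
So from lowest to highest: Sr < Mg < Sn < F.

Sr, Mg, Sn, F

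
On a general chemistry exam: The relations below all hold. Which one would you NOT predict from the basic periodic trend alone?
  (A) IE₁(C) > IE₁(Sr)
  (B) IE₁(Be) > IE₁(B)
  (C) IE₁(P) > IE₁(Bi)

(B)

The general trend: first ionisation energy increases across a period and decreases down a group.
(A) C (period 2, group 14) vs Sr (period 5, group 2): the stated order agrees with the simple trend.
(B) Be (period 2, group 2) vs B (period 2, group 13): the stated order contradicts the simple trend.
(C) P (period 3, group 15) vs Bi (period 6, group 15): the stated order agrees with the simple trend.
The exception is (B): removing B's lone 2p electron is easier than breaking Be's filled 2s².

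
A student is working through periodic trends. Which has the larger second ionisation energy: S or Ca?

The second ionization energy removes an electron from the +1 ion. For each element: S⁺ still has 5 valence electrons; Ca⁺ still has 1 valence electron.
All are still removing valence electrons, so compare the +1 ions as you would atoms: IE_2 generally rises across a period (higher Z_eff) and falls down a group (larger shell), subject to the usual subshell exceptions.
Valence configurations: S⁺ [Ne]3s²3p³, Ca⁺ [Ar]4s¹.
Tabulated IE_2 (kJ/mol): S 2252, Ca 1145.
Putting it together, IE_2: Ca < S.

S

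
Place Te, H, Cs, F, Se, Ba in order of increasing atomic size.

H < F < Se < Te < Ba < Cs

H is in period 1, group 1; F is in period 2, group 17; Se is in period 4, group 16; Te is in period 5, group 16; Cs is in period 6, group 1; Ba is in period 6, group 2.
Moving right in a period, electrons are added to the same shell under a stronger nuclear pull, so atoms get smaller; moving down, a new shell is opened and atoms get larger.
Here both period and group differ, so the two effects have to be weighed against each other.
F > H: the two effects oppose for this pair; the down-group effect wins (64 vs 32 pm).
Se > F: both effects reinforce here, so Se is clearly the larger of the two.
Te > Se: Te sits below Se in group 16, so the down-group effect alone puts Te larger.
Ba > Te: relative to Te, both the across-period and down-group shifts push Ba's atomic radius up.
Cs > Ba: Cs lies to the left of Ba in period 6, so the across-period effect alone puts Cs larger.
Tabulated atomic radius (pm): H 32, F 64, Se 116, Te 136, Cs 232, Ba 196.
So from smallest to largest: H < F < Se < Te < Ba < Cs.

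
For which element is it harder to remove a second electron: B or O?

IE_2 is the cost of taking one more electron from the +1 cation: B⁺ still has 2 valence electrons; O⁺ still has 5 valence electrons.
All are still removing valence electrons, so compare the +1 ions as you would atoms: IE_2 generally rises across a period (higher Z_eff) and falls down a group (larger shell), subject to the usual subshell exceptions.
Valence configurations: B⁺ [He]2s², O⁺ [He]2s²2p³.
Tabulated IE_2 (kJ/mol): B 2427, O 3388.
Hence IE_2: B < O.

O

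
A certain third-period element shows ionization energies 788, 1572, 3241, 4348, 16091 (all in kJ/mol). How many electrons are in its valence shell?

4

Look for the largest jump between consecutive ionization energies: IE5/IE4 ≈ 3.7, far larger than any earlier ratio.
That jump marks the point where a core electron is being removed. So the atom has 4 valence electrons.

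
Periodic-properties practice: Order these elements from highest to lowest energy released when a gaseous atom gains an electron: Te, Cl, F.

Cl > F > Te

F is in period 2, group 17; Cl is in period 3, group 17; Te is in period 5, group 16.
EA tends to increase across a period and decrease down a group, though the pattern is less regular than for IE or radius.
These span different periods and groups, so the two trends combine.
F > Te: both effects reinforce here, so F is clearly the higher of the two.
Cl > F: this pair runs against the simple trend — see the exception note.
Note the exception: Cl has a higher electron affinity than F, contrary to the simple trend — F's small 2p subshell makes the incoming electron feel strong e⁻–e⁻ repulsion, so Cl actually releases more energy on gaining an electron.
Tabulated electron affinity (kJ/mol): F 328, Cl 349, Te 190.
So from highest to lowest: Cl > F > Te.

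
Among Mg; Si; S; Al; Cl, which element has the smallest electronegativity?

Electronegativity increases across a period and decreases down a group, tracking effective nuclear charge and atomic size.
All lie in period 3, so electronegativity increases left to right.
The smallest electronegativity among these belongs to Mg.

Mg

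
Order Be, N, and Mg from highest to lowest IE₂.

N > Be > Mg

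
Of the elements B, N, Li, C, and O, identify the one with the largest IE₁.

N

Li is in period 2, group 1; B is in period 2, group 13; C is in period 2, group 14; N is in period 2, group 15; O is in period 2, group 16.
First ionization energy rises across a period (greater Z_eff holds electrons more tightly) and falls down a group (valence electrons are farther from the nucleus).
All lie in period 2; the across-period trend (first ionization energy increases left to right) applies, with the exception below.
Note the exception: N has a higher first ionization energy than O, contrary to the simple trend — pairing an electron in O's 2p⁴ costs repulsion energy, so O ionizes more easily than half-filled N (2p³).
For reference (kJ/mol): Li 520, B 801, C 1086, N 1402, O 1314.
The largest IE₁ among these belongs to N.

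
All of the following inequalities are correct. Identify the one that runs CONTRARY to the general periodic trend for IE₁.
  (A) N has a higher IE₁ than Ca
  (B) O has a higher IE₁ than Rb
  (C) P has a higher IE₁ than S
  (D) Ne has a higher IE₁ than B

(C)

The general trend: IE₁ increases across a period and decreases down a group.
(A) N (period 2, group 15) vs Ca (period 4, group 2): the stated order agrees with the simple trend.
(B) O (period 2, group 16) vs Rb (period 5, group 1): the stated order agrees with the simple trend.
(C) P (period 3, group 15) vs S (period 3, group 16): the stated order contradicts the simple trend.
(D) Ne (period 2, group 18) vs B (period 2, group 13): the stated order agrees with the simple trend.
The exception is (C): S (3p⁴) ionizes more easily than half-filled P (3p³) because the paired 3p electron in S is pushed out by e⁻–e⁻ repulsion.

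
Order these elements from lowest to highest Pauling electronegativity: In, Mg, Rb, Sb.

Rb < Mg < In < Sb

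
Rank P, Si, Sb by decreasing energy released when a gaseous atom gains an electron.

Si is in period 3, group 14; P is in period 3, group 15; Sb is in period 5, group 15.
Adding an electron releases more energy for atoms nearer the top right (short of the noble gases).
Here both period and group differ, so the two effects have to be weighed against each other.
Sb > P: this pair runs against the simple trend — see the exception note.
Si > Sb: the two effects oppose for this pair; the down-group effect wins (134 vs 103 kJ/mol).
Note the exception: Sb has a higher electron affinity than P, contrary to the simple trend — both are half-filled np³, but the pairing/repulsion penalty for the added electron shrinks as the p orbitals become larger and more diffuse down the group, and for Sb that outweighs the weaker nuclear attraction.
Note the exception: Si has a higher electron affinity than P, contrary to the simple trend — adding an electron to P's half-filled 3p³ is unfavourable, so Si (3p²) has the more exothermic EA.
For reference (kJ/mol): Si 134, P 72, Sb 103.
So from highest to lowest: Si > Sb > P.

Si > Sb > P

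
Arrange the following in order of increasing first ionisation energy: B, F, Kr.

B is in period 2, group 13; F is in period 2, group 17; Kr is in period 4, group 18.
First ionization energy rises across a period (greater Z_eff holds electrons more tightly) and falls down a group (valence electrons are farther from the nucleus).
Neither a single period nor a single group — weigh both effects.
Kr > B: the two effects oppose for this pair; the across-period effect wins (1351 vs 801 kJ/mol).
F > Kr: the two effects oppose for this pair; the down-group effect wins (1681 vs 1351 kJ/mol).
Tabulated first ionization energy (kJ/mol): B 801, F 1681, Kr 1351.
So from lowest to highest: B < Kr < F.

B < Kr < F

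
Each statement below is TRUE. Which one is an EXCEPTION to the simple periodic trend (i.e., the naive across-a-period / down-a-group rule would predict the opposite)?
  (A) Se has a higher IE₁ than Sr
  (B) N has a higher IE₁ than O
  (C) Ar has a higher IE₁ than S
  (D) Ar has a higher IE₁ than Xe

(B)

The general trend: IE₁ increases across a period and decreases down a group.
(A) Se (period 4, group 16) vs Sr (period 5, group 2): the stated order agrees with the simple trend.
(B) N (period 2, group 15) vs O (period 2, group 16): the stated order contradicts the simple trend.
(C) Ar (period 3, group 18) vs S (period 3, group 16): the stated order agrees with the simple trend.
(D) Ar (period 3, group 18) vs Xe (period 5, group 18): the stated order agrees with the simple trend.
The exception is (B): pairing an electron in O's 2p⁴ costs repulsion energy, so O ionizes more easily than half-filled N (2p³).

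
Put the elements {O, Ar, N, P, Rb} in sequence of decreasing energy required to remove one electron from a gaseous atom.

Ar, N, O, P, Rb

N is in period 2, group 15; O is in period 2, group 16; P is in period 3, group 15; Ar is in period 3, group 18; Rb is in period 5, group 1.
IE₁ increases left→right with effective nuclear charge and decreases top→bottom as the valence shell moves farther out.
Here both period and group differ, so the two effects have to be weighed against each other.
P > Rb: both effects reinforce here, so P is clearly the higher of the two.
O > P: relative to P, both the across-period and down-group shifts push O's first ionization energy up.
N > O: this pair runs against the simple trend — see the exception note.
Ar > N: the two effects oppose for this pair; the across-period effect wins (1521 vs 1402 kJ/mol).
Note the exception: N has a higher first ionization energy than O, contrary to the simple trend — pairing an electron in O's 2p⁴ costs repulsion energy, so O ionizes more easily than half-filled N (2p³).
Tabulated first ionization energy (kJ/mol): N 1402, O 1314, P 1012, Ar 1521, Rb 403.
So from highest to lowest: Ar > N > O > P > Rb.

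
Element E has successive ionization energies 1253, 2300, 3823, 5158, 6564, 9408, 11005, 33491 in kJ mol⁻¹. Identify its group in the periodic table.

Group 17

Look for the largest jump between consecutive ionization energies: IE8/IE7 ≈ 3.0, far larger than any earlier ratio.
That jump marks the point where a core electron is being removed. So the atom has 7 valence electrons.
A main-group element with 7 valence electrons is in group 17.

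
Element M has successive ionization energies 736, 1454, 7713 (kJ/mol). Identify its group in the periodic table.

Look for the largest jump between consecutive ionization energies: IE3/IE2 ≈ 5.3, far larger than any earlier ratio.
That jump marks the point where a core electron is being removed. So the atom has 2 valence electrons.
A main-group element with 2 valence electrons is in group 2.

Group 2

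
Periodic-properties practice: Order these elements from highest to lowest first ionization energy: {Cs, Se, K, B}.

Removing the outermost electron gets harder across a period and easier down a group.
These span different periods and groups, so the two trends combine.
K > Cs: they share group 1; the group trend gives K the larger value.
B > K: relative to K, both the across-period and down-group shifts push B's first ionization energy up.
Se > B: period and group pull opposite ways; the across-period shift dominates (941 vs 801 kJ/mol).
For reference (kJ/mol): B 801, K 419, Se 941, Cs 376.
So from highest to lowest: Se > B > K > Cs.

Se > B > K > Cs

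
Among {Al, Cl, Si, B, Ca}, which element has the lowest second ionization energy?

Ca

After 1 electron has been removed, what remains? Al⁺ still has 2 valence electrons; Cl⁺ still has 6 valence electrons; Si⁺ still has 3 valence electrons; B⁺ still has 2 valence electrons; Ca⁺ still has 1 valence electron.
All are still removing valence electrons, so compare the +1 ions as you would atoms: IE_2 generally rises across a period (higher Z_eff) and falls down a group (larger shell), subject to the usual subshell exceptions.
Valence configurations: Al⁺ [Ne]3s², Cl⁺ [Ne]3s²3p⁴, Si⁺ [Ne]3s²3p¹, B⁺ [He]2s², Ca⁺ [Ar]4s¹.
Si⁺ loses a lone 3p electron whereas Al⁺ must break into a filled 3s² pair, so IE_2(Al) > IE_2(Si) even though Si has the higher nuclear charge.
Tabulated IE_2 (kJ/mol): Al 1817, Cl 2298, Si 1577, B 2427, Ca 1145.
So the second ionization energies run Ca < Si < Al < Cl < B.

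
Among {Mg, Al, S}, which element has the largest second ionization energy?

S

IE_2 is the cost of taking one more electron from the +1 cation: Mg⁺ still has 1 valence electron; Al⁺ still has 2 valence electrons; S⁺ still has 5 valence electrons.
All are still removing valence electrons, so compare the +1 ions as you would atoms: IE_2 generally rises across a period (higher Z_eff) and falls down a group (larger shell), subject to the usual subshell exceptions.
Valence configurations: Mg⁺ [Ne]3s¹, Al⁺ [Ne]3s², S⁺ [Ne]3s²3p³.
Tabulated IE_2 (kJ/mol): Mg 1451, Al 1817, S 2252.
Hence IE_2: Mg < Al < S.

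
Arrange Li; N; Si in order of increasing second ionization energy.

Si < N < Li

IE_2 is the cost of taking one more electron from the +1 cation: Li⁺ is the bare [He] core; N⁺ still has 4 valence electrons; Si⁺ still has 3 valence electrons.
Core electrons are held far more tightly than valence electrons, so Li tops the IE_2 order.
Valence configurations: N⁺ [He]2s²2p², Si⁺ [Ne]3s²3p¹.
Approximate IE_2 values (kJ/mol): Li 7298, N 2856, Si 1577.
So the second ionization energies run Si < N < Li.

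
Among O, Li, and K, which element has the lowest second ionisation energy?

K

IE_2 is the cost of taking one more electron from the +1 cation: O⁺ still has 5 valence electrons; Li⁺ is the bare [He] core; K⁺ is the bare [Ar] core.
Usually core removal costs more than valence removal, but here the competition is close: a tightly held n=2 valence electron can cost more to remove than an n=3 core electron, so the actual values have to decide it.
Approximate IE_2 values (kJ/mol): O 3388, Li 7298, K 3052.
Overall IE_2 order: K < O < Li.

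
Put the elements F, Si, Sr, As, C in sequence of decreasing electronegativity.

F, C, As, Si, Sr

C is in period 2, group 14; F is in period 2, group 17; Si is in period 3, group 14; As is in period 4, group 15; Sr is in period 5, group 2.
EN rises left→right (higher Z_eff, smaller atoms) and falls top→bottom (larger, more shielded atoms).
Here both period and group differ, so the two effects have to be weighed against each other.
Si > Sr: both effects reinforce here, so Si is clearly the higher of the two.
As > Si: period and group pull opposite ways; the across-period shift dominates (2.18 vs 1.90).
C > As: the two effects oppose for this pair; the down-group effect wins (2.55 vs 2.18).
F > C: F lies to the right of C in period 2, so the across-period effect alone puts F higher.
Tabulated electronegativity (Pauling): C 2.55, F 3.98, Si 1.90, As 2.18, Sr 0.95.
So from highest to lowest: F > C > As > Si > Sr.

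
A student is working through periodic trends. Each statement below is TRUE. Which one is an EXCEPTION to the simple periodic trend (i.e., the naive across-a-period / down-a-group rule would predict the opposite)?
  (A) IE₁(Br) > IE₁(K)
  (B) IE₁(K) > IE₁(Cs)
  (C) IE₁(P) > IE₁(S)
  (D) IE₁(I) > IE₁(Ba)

The general trend: first ionization energy increases across a period and decreases down a group.
(A) Br (period 4, group 17) vs K (period 4, group 1): the stated order agrees with the simple trend.
(B) K (period 4, group 1) vs Cs (period 6, group 1): the stated order agrees with the simple trend.
(C) P (period 3, group 15) vs S (period 3, group 16): the stated order contradicts the simple trend.
(D) I (period 5, group 17) vs Ba (period 6, group 2): the stated order agrees with the simple trend.
The exception is (C): S (3p⁴) ionizes more easily than half-filled P (3p³) because the paired 3p electron in S is pushed out by e⁻–e⁻ repulsion.

(C)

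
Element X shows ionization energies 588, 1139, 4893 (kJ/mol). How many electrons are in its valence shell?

Look for the largest jump between consecutive ionization energies: IE3/IE2 ≈ 4.3, far larger than any earlier ratio.
That jump marks the point where a core electron is being removed. So the atom has 2 valence electrons.

2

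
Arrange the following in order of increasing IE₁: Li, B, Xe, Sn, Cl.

Li, Sn, B, Xe, Cl

Across a period the outer electron is held more tightly (higher IE₁); down a group it sits in a higher shell, more shielded, and comes off more easily.
These span different periods and groups, so the two trends combine.
Sn > Li: the two effects oppose for this pair; the across-period effect wins (709 vs 520 kJ/mol).
B > Sn: period and group pull opposite ways; the down-group shift dominates (801 vs 709 kJ/mol).
Xe > B: the two effects oppose for this pair; the across-period effect wins (1170 vs 801 kJ/mol).
Cl > Xe: the two effects oppose for this pair; the down-group effect wins (1251 vs 1170 kJ/mol).
Tabulated first ionization energy (kJ/mol): Li 520, B 801, Cl 1251, Sn 709, Xe 1170.
So from lowest to highest: Li < Sn < B < Xe < Cl.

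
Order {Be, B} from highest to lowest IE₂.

B > Be

Consider each +1 ion: Be⁺ still has 1 valence electron; B⁺ still has 2 valence electrons.
All are still removing valence electrons, so compare the +1 ions as you would atoms: IE_2 generally rises across a period (higher Z_eff) and falls down a group (larger shell), subject to the usual subshell exceptions.
Valence configurations: Be⁺ [He]2s¹, B⁺ [He]2s².
Tabulated IE_2 (kJ/mol): Be 1757, B 2427.
So the second ionization energies run Be < B.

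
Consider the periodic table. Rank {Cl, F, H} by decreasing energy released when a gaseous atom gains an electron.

Cl, F, H

H is in period 1, group 1; F is in period 2, group 17; Cl is in period 3, group 17.
Atoms with high Z_eff and room in the valence shell (especially the halogens) have the most exothermic electron affinities.
Neither a single period nor a single group — weigh both effects.
F > H: period and group pull opposite ways; the across-period shift dominates (328 vs 73 kJ/mol).
Cl > F: this pair runs against the simple trend — see the exception note.
Note the exception: Cl has a higher electron affinity than F, contrary to the simple trend — F's small 2p subshell makes the incoming electron feel strong e⁻–e⁻ repulsion, so Cl actually releases more energy on gaining an electron.
Approximate values (kJ/mol): H 73, F 328, Cl 349.
So from highest to lowest: Cl > F > H.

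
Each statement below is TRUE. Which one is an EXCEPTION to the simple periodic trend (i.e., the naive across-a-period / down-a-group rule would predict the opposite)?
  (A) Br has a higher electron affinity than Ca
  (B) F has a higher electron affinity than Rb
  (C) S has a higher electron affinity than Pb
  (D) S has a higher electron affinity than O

The general trend: electron affinity increases across a period and decreases down a group.
(A) Br (period 4, group 17) vs Ca (period 4, group 2): the stated order agrees with the simple trend.
(B) F (period 2, group 17) vs Rb (period 5, group 1): the stated order agrees with the simple trend.
(C) S (period 3, group 16) vs Pb (period 6, group 14): the stated order agrees with the simple trend.
(D) S (period 3, group 16) vs O (period 2, group 16): the stated order contradicts the simple trend.
The exception is (D): the compact 2p subshell of O repels the added electron more than S's larger 3p does.

(D)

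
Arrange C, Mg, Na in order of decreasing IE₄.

Mg > Na > C

Consider each +3 ion: C³⁺ still has 1 valence electron; Mg³⁺ is already 1 electron into the core; Na³⁺ is already 2 electrons into the core.
Breaking into a closed-shell core is much more expensive than removing a leftover valence electron — Na and Mg have the largest IE_4 here.
Approximate IE_4 values (kJ/mol): C 6223, Mg 10543, Na 9543.
Overall IE_4 order: C < Na < Mg.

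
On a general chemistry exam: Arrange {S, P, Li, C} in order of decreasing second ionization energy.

Consider each +1 ion: S⁺ still has 5 valence electrons; P⁺ still has 4 valence electrons; Li⁺ is the bare [He] core; C⁺ still has 3 valence electrons.
Pulling an electron out of a noble-gas core costs far more than removing a remaining valence electron, so Li sits at the high end of IE_2.
Valence configurations: S⁺ [Ne]3s²3p³, P⁺ [Ne]3s²3p², C⁺ [He]2s²2p¹.
Approximate IE_2 values (kJ/mol): S 2252, P 1907, Li 7298, C 2353.
So the second ionization energies run P < S < C < Li.

Li > C > S > P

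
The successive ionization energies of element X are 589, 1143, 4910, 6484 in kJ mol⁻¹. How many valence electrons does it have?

2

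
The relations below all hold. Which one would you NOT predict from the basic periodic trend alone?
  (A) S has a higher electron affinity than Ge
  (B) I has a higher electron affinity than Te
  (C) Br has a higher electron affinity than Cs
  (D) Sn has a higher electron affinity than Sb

The general trend: electron affinity increases across a period and decreases down a group.
(A) S (period 3, group 16) vs Ge (period 4, group 14): the stated order agrees with the simple trend.
(B) I (period 5, group 17) vs Te (period 5, group 16): the stated order agrees with the simple trend.
(C) Br (period 4, group 17) vs Cs (period 6, group 1): the stated order agrees with the simple trend.
(D) Sn (period 5, group 14) vs Sb (period 5, group 15): the stated order contradicts the simple trend.
The exception is (D): adding an electron to Sb's half-filled 5p³ is unfavourable, so Sn has the more exothermic EA.

(D)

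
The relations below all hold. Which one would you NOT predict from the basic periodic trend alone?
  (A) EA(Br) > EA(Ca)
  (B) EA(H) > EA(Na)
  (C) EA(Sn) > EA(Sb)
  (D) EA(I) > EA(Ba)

(C)

The general trend: electron affinity increases across a period and decreases down a group.
(A) Br (period 4, group 17) vs Ca (period 4, group 2): the stated order agrees with the simple trend.
(B) H (period 1, group 1) vs Na (period 3, group 1): the stated order agrees with the simple trend.
(C) Sn (period 5, group 14) vs Sb (period 5, group 15): the stated order contradicts the simple trend.
(D) I (period 5, group 17) vs Ba (period 6, group 2): the stated order agrees with the simple trend.
The exception is (C): adding an electron to Sb's half-filled 5p³ is unfavourable, so Sn has the more exothermic EA.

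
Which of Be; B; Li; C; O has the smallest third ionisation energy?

B

After 2 electrons have been removed, what remains? Be²⁺ is the bare [He] core; B²⁺ still has 1 valence electron; Li²⁺ is already 1 electron into the core; C²⁺ still has 2 valence electrons; O²⁺ still has 4 valence electrons.
Breaking into a closed-shell core is much more expensive than removing a leftover valence electron — Li and Be have the largest IE_3 here.
Valence configurations: B²⁺ [He]2s¹, C²⁺ [He]2s², O²⁺ [He]2s²2p².
Approximate IE_3 values (kJ/mol): Be 14849, B 3660, Li 11815, C 4620, O 5300.
Putting it together, IE_3: B < C < O < Li < Be.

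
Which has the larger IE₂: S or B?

IE_2 is the cost of taking one more electron from the +1 cation: S⁺ still has 5 valence electrons; B⁺ still has 2 valence electrons.
All are still removing valence electrons, so compare the +1 ions as you would atoms: IE_2 generally rises across a period (higher Z_eff) and falls down a group (larger shell), subject to the usual subshell exceptions.
Valence configurations: S⁺ [Ne]3s²3p³, B⁺ [He]2s².
Approximate IE_2 values (kJ/mol): S 2252, B 2427.
Overall IE_2 order: S < B.

B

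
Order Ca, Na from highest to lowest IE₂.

Na > Ca

Consider each +1 ion: Ca⁺ still has 1 valence electron; Na⁺ is the bare [Ne] core.
Core electrons are held far more tightly than valence electrons, so Na tops the IE_2 order.
Approximate IE_2 values (kJ/mol): Ca 1145, Na 4562.
Putting it together, IE_2: Ca < Na.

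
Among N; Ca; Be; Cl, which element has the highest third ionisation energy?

The third ionization energy removes an electron from the +2 ion. For each element: N²⁺ still has 3 valence electrons; Ca²⁺ is the bare [Ar] core; Be²⁺ is the bare [He] core; Cl²⁺ still has 5 valence electrons.
Pulling an electron out of a noble-gas core costs far more than removing a remaining valence electron, so Ca and Be sit at the high end of IE_3.
Valence configurations: N²⁺ [He]2s²2p¹, Cl²⁺ [Ne]3s²3p³.
Approximate IE_3 values (kJ/mol): N 4578, Ca 4912, Be 14849, Cl 3822.
So the third ionization energies run Cl < N < Ca < Be.

Be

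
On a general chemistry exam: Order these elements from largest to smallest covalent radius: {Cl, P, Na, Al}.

Moving right in a period, electrons are added to the same shell under a stronger nuclear pull, so atoms get smaller; moving down, a new shell is opened and atoms get larger.
All lie in period 3, so atomic radius increases right to left.
So from largest to smallest: Na > Al > P > Cl.

Na > Al > P > Cl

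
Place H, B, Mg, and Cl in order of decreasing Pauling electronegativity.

Cl > H > B > Mg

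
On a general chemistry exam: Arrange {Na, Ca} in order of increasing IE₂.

After 1 electron has been removed, what remains? Na⁺ is the bare [Ne] core; Ca⁺ still has 1 valence electron.
Breaking into a closed-shell core is much more expensive than removing a leftover valence electron — Na has the largest IE_2 here.
Approximate IE_2 values (kJ/mol): Na 4562, Ca 1145.
Hence IE_2: Ca < Na.

Ca < Na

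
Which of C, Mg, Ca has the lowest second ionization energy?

Ca

Consider each +1 ion: C⁺ still has 3 valence electrons; Mg⁺ still has 1 valence electron; Ca⁺ still has 1 valence electron.
All are still removing valence electrons, so compare the +1 ions as you would atoms: IE_2 generally rises across a period (higher Z_eff) and falls down a group (larger shell), subject to the usual subshell exceptions.
Valence configurations: C⁺ [He]2s²2p¹, Mg⁺ [Ne]3s¹, Ca⁺ [Ar]4s¹.
The numbers (kJ/mol): C 2353, Mg 1451, Ca 1145.
So the second ionization energies run Ca < Mg < C.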